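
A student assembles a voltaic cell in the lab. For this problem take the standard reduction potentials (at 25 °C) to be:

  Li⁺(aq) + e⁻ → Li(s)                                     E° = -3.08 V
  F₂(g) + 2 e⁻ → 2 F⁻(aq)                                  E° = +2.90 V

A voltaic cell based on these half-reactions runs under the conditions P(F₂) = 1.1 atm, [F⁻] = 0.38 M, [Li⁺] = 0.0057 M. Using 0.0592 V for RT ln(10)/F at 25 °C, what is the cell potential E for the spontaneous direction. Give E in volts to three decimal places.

+6.139 V

F₂/F⁻ is the cathode (higher E°), Li⁺/Li the anode: E°cell = +2.90 − (-3.08) = +5.98 V, n = 2.
Overall: F₂(g) + 2 Li(s) → 2 F⁻(aq) + 2 Li⁺(aq)
Q = [F⁻]^2·[Li⁺]^2 / (P(F₂)); log Q = -5.370.
E = E° − (0.0592/n) log Q = +5.98 − (0.0592/2)(-5.370) = +6.139 V.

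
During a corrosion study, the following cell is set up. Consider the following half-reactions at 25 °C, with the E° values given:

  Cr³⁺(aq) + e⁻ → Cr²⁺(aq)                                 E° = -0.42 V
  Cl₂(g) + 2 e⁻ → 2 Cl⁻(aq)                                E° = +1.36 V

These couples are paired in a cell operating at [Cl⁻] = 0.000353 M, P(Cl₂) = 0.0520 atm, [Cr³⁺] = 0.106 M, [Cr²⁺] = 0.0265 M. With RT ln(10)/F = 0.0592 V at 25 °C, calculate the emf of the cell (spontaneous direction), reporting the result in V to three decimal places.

+1.911 V

Cl₂/Cl⁻ is the cathode (higher E°), Cr³⁺/Cr²⁺ the anode: E°cell = +1.36 − (-0.42) = +1.78 V, n = 2.
Overall: Cl₂(g) + 2 Cr²⁺(aq) → 2 Cl⁻(aq) + 2 Cr³⁺(aq)
Q = [Cl⁻]^2·[Cr³⁺]^2 / (P(Cl₂)·[Cr²⁺]^2); log Q = -4.416.
E = E° − (0.0592/n) log Q = +1.78 − (0.0592/2)(-4.416) = +1.911 V.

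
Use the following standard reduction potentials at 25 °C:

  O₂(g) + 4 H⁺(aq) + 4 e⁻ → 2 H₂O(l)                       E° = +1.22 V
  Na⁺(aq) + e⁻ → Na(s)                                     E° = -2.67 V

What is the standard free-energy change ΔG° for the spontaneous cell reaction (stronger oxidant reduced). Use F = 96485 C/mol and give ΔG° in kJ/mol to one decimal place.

-1501.3 kJ/mol

O₂/H₂O (E° = +1.22 V) is the cathode; Na⁺/Na (E° = -2.67 V) is the anode, so E°cell = +3.89 V.
Balancing electrons gives n = 4 (lcm of 4 and 1).
ΔG° = −nFE° = −(4)(96485)(+3.89) = -1,501,307 J = -1501.3 kJ/mol.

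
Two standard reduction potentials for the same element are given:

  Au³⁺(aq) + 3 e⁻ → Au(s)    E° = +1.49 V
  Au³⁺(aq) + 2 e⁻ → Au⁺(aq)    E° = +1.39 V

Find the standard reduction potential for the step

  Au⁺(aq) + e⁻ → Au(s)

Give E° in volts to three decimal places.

Sequential free energies add, so n₃E°₃ = n₁E°₁ + n₂E°₂.
With n₃ = 3, and the known step contributing 2×(+1.39) V, the unknown satisfies 1·E° = 3×(+1.49) − 2×(+1.39) = +1.690.
E° = +1.690 / 1 = +1.690 V.

+1.690 V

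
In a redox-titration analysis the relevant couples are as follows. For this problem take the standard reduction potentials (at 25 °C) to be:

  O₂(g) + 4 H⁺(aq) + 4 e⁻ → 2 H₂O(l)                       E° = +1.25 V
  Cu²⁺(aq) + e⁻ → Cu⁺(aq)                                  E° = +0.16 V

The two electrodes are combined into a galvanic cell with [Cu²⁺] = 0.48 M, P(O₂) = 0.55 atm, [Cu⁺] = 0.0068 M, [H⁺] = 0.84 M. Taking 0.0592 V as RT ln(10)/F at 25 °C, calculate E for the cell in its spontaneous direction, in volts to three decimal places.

O₂/H₂O is the cathode (higher E°), Cu²⁺/Cu⁺ the anode: E°cell = +1.25 − (+0.16) = +1.09 V, n = 4.
Overall: O₂(g) + 4 H⁺(aq) + 4 Cu⁺(aq) → 2 H₂O(l) + 4 Cu²⁺(aq)
Q = [Cu²⁺]^4 / (P(O₂)·[H⁺]^4·[Cu⁺]^4); log Q = 7.957.
E = E° − (0.0592/n) log Q = +1.09 − (0.0592/4)(7.957) = +0.972 V.

+0.972 V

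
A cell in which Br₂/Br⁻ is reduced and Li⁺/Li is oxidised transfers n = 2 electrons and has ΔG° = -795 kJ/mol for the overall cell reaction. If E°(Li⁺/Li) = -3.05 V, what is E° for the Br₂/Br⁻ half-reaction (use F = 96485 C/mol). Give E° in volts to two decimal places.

E°cell = −ΔG°/(nF) = −(-795×10³)/((2)(96485)) = +4.120 V.
Since Br₂/Br⁻ is the cathode and Li⁺/Li the anode, E°cell = E°(Br₂/Br⁻) − E°(Li⁺/Li).
So E°(Br₂/Br⁻) = E°cell + E°(Li⁺/Li) = +4.120 + (-3.05) = +1.07 V.

+1.07 V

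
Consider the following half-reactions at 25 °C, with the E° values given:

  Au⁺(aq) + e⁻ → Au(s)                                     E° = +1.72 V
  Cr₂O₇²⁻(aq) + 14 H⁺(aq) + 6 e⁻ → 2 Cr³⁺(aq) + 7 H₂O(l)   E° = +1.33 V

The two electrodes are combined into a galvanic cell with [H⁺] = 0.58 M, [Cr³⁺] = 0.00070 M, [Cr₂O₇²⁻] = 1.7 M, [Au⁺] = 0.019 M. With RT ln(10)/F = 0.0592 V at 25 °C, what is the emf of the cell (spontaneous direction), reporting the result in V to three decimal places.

Au⁺/Au is the cathode (higher E°), Cr₂O₇²⁻/Cr³⁺ the anode: E°cell = +1.72 − (+1.33) = +0.39 V, n = 6.
Overall: 6 Au⁺(aq) + 2 Cr³⁺(aq) + 7 H₂O(l) → 6 Au(s) + Cr₂O₇²⁻(aq) + 14 H⁺(aq)
Q = [Cr₂O₇²⁻]·[H⁺]^14 / ([Au⁺]^6·[Cr³⁺]^2); log Q = 13.556.
E = E° − (0.0592/n) log Q = +0.39 − (0.0592/6)(13.556) = +0.256 V.

+0.256 V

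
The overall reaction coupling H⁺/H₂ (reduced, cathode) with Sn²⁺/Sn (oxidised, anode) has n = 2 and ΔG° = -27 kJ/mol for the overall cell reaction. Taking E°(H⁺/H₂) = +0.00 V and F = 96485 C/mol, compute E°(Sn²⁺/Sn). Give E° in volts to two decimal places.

E°cell = −ΔG°/(nF) = −(-27×10³)/((2)(96485)) = +0.140 V.
Since H⁺/H₂ is the cathode and Sn²⁺/Sn the anode, E°cell = E°(H⁺/H₂) − E°(Sn²⁺/Sn).
So E°(Sn²⁺/Sn) = E°(H⁺/H₂) − E°cell = (+0.00) − (+0.140) = -0.14 V.

-0.14 V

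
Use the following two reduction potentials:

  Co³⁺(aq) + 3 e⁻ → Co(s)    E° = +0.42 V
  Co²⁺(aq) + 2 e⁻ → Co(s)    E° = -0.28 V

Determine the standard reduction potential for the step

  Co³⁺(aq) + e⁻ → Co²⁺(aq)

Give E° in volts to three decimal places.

Sequential free energies add, so n₃E°₃ = n₁E°₁ + n₂E°₂.
With n₃ = 3, and the known step contributing 2×(-0.28) V, the unknown satisfies 1·E° = 3×(+0.42) − 2×(-0.28) = +1.820.
E° = +1.820 / 1 = +1.820 V.

+1.820 V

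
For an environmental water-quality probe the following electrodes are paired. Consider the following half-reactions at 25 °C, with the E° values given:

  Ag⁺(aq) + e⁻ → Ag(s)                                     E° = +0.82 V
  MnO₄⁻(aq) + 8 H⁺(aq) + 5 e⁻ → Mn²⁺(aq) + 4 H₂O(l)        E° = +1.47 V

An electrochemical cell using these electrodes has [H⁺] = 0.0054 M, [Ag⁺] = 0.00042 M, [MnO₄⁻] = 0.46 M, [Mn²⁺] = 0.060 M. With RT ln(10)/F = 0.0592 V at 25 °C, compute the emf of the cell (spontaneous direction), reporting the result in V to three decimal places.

MnO₄⁻/Mn²⁺ is the cathode (higher E°), Ag⁺/Ag the anode: E°cell = +1.47 − (+0.82) = +0.65 V, n = 5.
Overall: MnO₄⁻(aq) + 8 H⁺(aq) + 5 Ag(s) → Mn²⁺(aq) + 4 H₂O(l) + 5 Ag⁺(aq)
Q = [Mn²⁺]·[Ag⁺]^5 / ([MnO₄⁻]·[H⁺]^8); log Q = 0.372.
E = E° − (0.0592/n) log Q = +0.65 − (0.0592/5)(0.372) = +0.646 V.

+0.646 V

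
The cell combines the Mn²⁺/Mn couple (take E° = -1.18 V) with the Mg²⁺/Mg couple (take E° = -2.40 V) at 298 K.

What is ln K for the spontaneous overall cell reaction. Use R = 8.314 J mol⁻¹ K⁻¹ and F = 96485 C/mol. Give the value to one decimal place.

Cathode: Mn²⁺/Mn; anode: Mg²⁺/Mg. E°cell = (-1.18) − (-2.40) = +1.22 V, with n = 2.
ΔG° = −nFE° = −RT ln K, so ln K = nFE°/(RT) = (2)(96485)(+1.22) / ((8.314)(298)) = 95.022.

95.0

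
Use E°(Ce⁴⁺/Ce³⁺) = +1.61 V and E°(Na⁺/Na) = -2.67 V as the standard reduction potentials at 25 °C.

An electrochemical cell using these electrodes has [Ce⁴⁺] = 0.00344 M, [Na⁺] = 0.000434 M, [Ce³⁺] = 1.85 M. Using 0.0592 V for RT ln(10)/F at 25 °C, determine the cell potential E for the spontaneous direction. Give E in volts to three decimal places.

Ce⁴⁺/Ce³⁺ is the cathode (higher E°), Na⁺/Na the anode: E°cell = +1.61 − (-2.67) = +4.28 V, n = 1.
Overall: Ce⁴⁺(aq) + Na(s) → Ce³⁺(aq) + Na⁺(aq)
Q = [Ce³⁺]·[Na⁺] / ([Ce⁴⁺]); log Q = -0.632.
E = E° − (0.0592/n) log Q = +4.28 − (0.0592/1)(-0.632) = +4.317 V.

+4.317 V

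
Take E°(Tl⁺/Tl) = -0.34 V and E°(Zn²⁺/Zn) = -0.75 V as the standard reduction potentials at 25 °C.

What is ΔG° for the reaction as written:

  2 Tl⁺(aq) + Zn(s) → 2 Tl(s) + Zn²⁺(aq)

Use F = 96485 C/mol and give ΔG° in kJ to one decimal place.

-79.1 kJ

As written, Tl⁺/Tl is reduced (cathode) and Zn²⁺/Zn is oxidised (anode), so E°cell = (-0.34) − (-0.75) = +0.41 V.
Balancing electrons gives n = 2.
ΔG° = −nFE° = −(2)(96485)(+0.41) = -79,118 J = -79.1 kJ.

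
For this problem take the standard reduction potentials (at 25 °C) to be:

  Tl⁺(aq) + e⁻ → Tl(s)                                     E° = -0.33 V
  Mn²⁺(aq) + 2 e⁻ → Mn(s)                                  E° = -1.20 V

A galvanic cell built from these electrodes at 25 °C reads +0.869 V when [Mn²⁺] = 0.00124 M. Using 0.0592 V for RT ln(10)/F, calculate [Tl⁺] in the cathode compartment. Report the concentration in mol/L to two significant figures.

Tl⁺/Tl is the cathode, Mn²⁺/Mn the anode: E°cell = +0.87 V, n = 2.
Overall reaction: 2 Tl⁺(aq) + Mn(s) → 2 Tl(s) + Mn²⁺(aq); Q = [Mn²⁺]^1/[Tl⁺]^2.
From E = E° − (0.0592/n) log Q: log Q = (E° − E)·n/0.0592 = (+0.87 − (+0.869))·2/0.0592 = 0.0338.
So 2·log[Tl⁺] = 1·log(0.00124) − log Q = -2.9066 − (0.0338) = -2.9404; log[Tl⁺] = -2.9404 / 2 = -1.4702; [Tl⁺] = 10^(-1.4702) ≈ 0.034 M.

0.034 M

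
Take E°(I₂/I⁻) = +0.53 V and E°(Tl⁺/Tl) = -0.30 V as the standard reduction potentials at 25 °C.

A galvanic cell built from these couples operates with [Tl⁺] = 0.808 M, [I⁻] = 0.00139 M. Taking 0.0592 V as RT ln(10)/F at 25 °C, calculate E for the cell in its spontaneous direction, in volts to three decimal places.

I₂/I⁻ is the cathode (higher E°), Tl⁺/Tl the anode: E°cell = +0.53 − (-0.30) = +0.83 V, n = 2.
Overall: I₂(s) + 2 Tl(s) → 2 I⁻(aq) + 2 Tl⁺(aq)
Q = [I⁻]^2·[Tl⁺]^2; log Q = -5.899.
E = E° − (0.0592/n) log Q = +0.83 − (0.0592/2)(-5.899) = +1.005 V.

+1.005 V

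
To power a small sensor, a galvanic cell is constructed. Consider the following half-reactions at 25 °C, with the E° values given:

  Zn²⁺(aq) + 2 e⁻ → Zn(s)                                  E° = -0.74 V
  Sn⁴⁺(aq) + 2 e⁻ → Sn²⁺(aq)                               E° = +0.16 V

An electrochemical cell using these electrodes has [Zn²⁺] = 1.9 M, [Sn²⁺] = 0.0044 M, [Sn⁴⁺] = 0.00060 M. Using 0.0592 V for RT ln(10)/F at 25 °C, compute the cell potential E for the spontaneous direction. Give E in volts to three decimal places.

+0.866 V

Sn⁴⁺/Sn²⁺ is the cathode (higher E°), Zn²⁺/Zn the anode: E°cell = +0.16 − (-0.74) = +0.90 V, n = 2.
Overall: Sn⁴⁺(aq) + Zn(s) → Sn²⁺(aq) + Zn²⁺(aq)
Q = [Sn²⁺]·[Zn²⁺] / ([Sn⁴⁺]); log Q = 1.144.
E = E° − (0.0592/n) log Q = +0.90 − (0.0592/2)(1.144) = +0.866 V.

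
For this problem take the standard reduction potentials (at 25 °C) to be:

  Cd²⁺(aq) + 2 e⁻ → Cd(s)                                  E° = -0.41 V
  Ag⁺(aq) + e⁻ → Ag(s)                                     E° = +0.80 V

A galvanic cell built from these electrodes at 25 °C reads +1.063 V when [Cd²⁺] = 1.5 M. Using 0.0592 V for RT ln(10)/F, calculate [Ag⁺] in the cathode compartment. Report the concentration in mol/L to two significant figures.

Ag⁺/Ag is the cathode, Cd²⁺/Cd the anode: E°cell = +1.21 V, n = 2.
Overall reaction: 2 Ag⁺(aq) + Cd(s) → 2 Ag(s) + Cd²⁺(aq); Q = [Cd²⁺]^1/[Ag⁺]^2.
From E = E° − (0.0592/n) log Q: log Q = (E° − E)·n/0.0592 = (+1.21 − (+1.063))·2/0.0592 = 4.9662.
So 2·log[Ag⁺] = 1·log(1.5) − log Q = 0.1761 − (4.9662) = -4.7901; log[Ag⁺] = -4.7901 / 2 = -2.3950; [Ag⁺] = 10^(-2.3950) ≈ 0.0040 M.

0.0040 M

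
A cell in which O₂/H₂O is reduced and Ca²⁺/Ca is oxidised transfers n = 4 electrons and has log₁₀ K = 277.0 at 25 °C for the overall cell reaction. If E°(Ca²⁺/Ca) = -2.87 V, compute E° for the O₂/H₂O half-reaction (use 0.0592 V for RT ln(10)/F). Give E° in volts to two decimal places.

+1.23 V

E°cell = (0.0592/n)·log K = (0.0592/4)(277.0) = +4.100 V.
Since O₂/H₂O is the cathode and Ca²⁺/Ca the anode, E°cell = E°(O₂/H₂O) − E°(Ca²⁺/Ca).
So E°(O₂/H₂O) = E°cell + E°(Ca²⁺/Ca) = +4.100 + (-2.87) = +1.23 V.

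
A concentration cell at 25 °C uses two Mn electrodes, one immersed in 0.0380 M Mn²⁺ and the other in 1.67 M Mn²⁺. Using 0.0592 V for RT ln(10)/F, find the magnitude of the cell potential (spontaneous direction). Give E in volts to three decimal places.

For a concentration cell E°cell = 0. The 1.67 M side is the cathode (reduction is favoured where [Mn²⁺] is higher).
With n = 2, E = −(0.0592/2) log([Mn²⁺]ₐₙ/[Mn²⁺]꜀ₐₜ) = −(0.0592/2) log(0.038/1.67) = −(0.0592/2)(-1.643) = +0.049 V.

+0.049 V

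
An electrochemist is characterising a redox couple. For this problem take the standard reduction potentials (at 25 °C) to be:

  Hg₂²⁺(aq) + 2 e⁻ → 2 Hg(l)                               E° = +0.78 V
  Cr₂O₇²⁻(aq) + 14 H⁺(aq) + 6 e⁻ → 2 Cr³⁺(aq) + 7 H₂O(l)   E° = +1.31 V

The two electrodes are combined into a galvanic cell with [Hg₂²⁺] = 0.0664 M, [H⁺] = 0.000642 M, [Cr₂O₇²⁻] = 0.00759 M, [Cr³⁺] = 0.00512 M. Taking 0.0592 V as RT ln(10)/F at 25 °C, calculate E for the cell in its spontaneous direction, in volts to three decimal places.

+0.148 V

Cr₂O₇²⁻/Cr³⁺ is the cathode (higher E°), Hg₂²⁺/Hg the anode: E°cell = +1.31 − (+0.78) = +0.53 V, n = 6.
Overall: Cr₂O₇²⁻(aq) + 14 H⁺(aq) + 6 Hg(l) → 2 Cr³⁺(aq) + 7 H₂O(l) + 3 Hg₂²⁺(aq)
Q = [Cr³⁺]^2·[Hg₂²⁺]^3 / ([Cr₂O₇²⁻]·[H⁺]^14); log Q = 38.699.
E = E° − (0.0592/n) log Q = +0.53 − (0.0592/6)(38.699) = +0.148 V.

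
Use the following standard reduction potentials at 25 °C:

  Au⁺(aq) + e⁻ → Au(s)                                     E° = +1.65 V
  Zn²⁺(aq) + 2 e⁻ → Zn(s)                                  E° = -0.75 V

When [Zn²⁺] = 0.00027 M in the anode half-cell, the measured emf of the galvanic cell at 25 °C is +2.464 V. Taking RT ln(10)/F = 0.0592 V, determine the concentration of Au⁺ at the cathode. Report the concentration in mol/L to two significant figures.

0.20 M

Au⁺/Au is the cathode, Zn²⁺/Zn the anode: E°cell = +2.40 V, n = 2.
Overall reaction: 2 Au⁺(aq) + Zn(s) → 2 Au(s) + Zn²⁺(aq); Q = [Zn²⁺]^1/[Au⁺]^2.
From E = E° − (0.0592/n) log Q: log Q = (E° − E)·n/0.0592 = (+2.40 − (+2.464))·2/0.0592 = -2.1622.
So 2·log[Au⁺] = 1·log(0.00027) − log Q = -3.5686 − (-2.1622) = -1.4064; log[Au⁺] = -1.4064 / 2 = -0.7032; [Au⁺] = 10^(-0.7032) ≈ 0.20 M.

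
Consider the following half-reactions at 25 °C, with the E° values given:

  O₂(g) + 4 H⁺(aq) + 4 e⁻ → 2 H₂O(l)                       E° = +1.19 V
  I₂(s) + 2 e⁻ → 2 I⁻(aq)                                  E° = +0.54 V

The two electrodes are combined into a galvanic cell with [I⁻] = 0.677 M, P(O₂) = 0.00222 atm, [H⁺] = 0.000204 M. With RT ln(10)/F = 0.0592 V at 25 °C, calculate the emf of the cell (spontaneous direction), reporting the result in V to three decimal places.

O₂/H₂O is the cathode (higher E°), I₂/I⁻ the anode: E°cell = +1.19 − (+0.54) = +0.65 V, n = 4.
Overall: O₂(g) + 4 H⁺(aq) + 4 I⁻(aq) → 2 H₂O(l) + 2 I₂(s)
Q = 1 / (P(O₂)·[H⁺]^4·[I⁻]^4); log Q = 18.093.
E = E° − (0.0592/n) log Q = +0.65 − (0.0592/4)(18.093) = +0.382 V.

+0.382 V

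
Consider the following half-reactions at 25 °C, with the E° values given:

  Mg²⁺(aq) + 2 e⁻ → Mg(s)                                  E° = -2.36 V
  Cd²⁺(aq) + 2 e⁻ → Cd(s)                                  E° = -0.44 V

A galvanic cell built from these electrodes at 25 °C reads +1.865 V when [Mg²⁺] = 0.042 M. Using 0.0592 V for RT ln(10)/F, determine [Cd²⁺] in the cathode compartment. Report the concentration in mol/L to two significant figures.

Cd²⁺/Cd is the cathode, Mg²⁺/Mg the anode: E°cell = +1.92 V, n = 2.
Overall reaction: Cd²⁺(aq) + Mg(s) → Cd(s) + Mg²⁺(aq); Q = [Mg²⁺]^1/[Cd²⁺]^1.
From E = E° − (0.0592/n) log Q: log Q = (E° − E)·n/0.0592 = (+1.92 − (+1.865))·2/0.0592 = 1.8581.
So 1·log[Cd²⁺] = 1·log(0.042) − log Q = -1.3768 − (1.8581) = -3.2349; [Cd²⁺] = 10^(-3.2349) ≈ 0.00058 M.

0.00058 M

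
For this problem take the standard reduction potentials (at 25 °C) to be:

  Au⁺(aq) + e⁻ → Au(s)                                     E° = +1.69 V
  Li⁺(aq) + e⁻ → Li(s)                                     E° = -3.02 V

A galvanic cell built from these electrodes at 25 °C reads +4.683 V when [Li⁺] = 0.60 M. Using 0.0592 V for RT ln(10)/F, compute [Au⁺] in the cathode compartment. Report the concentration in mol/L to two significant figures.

0.21 M

Au⁺/Au is the cathode, Li⁺/Li the anode: E°cell = +4.71 V, n = 1.
Overall reaction: Au⁺(aq) + Li(s) → Au(s) + Li⁺(aq); Q = [Li⁺]^1/[Au⁺]^1.
From E = E° − (0.0592/n) log Q: log Q = (E° − E)·n/0.0592 = (+4.71 − (+4.683))·1/0.0592 = 0.4561.
So 1·log[Au⁺] = 1·log(0.6) − log Q = -0.2218 − (0.4561) = -0.6779; [Au⁺] = 10^(-0.6779) ≈ 0.21 M.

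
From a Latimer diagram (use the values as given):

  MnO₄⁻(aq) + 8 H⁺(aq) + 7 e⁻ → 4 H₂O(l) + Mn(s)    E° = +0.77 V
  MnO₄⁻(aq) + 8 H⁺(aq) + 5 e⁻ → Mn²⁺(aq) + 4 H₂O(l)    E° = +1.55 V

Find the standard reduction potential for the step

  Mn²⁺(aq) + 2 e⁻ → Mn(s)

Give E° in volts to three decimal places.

-1.180 V

Sequential free energies add, so n₃E°₃ = n₁E°₁ + n₂E°₂.
With n₃ = 7, and the known step contributing 5×(+1.55) V, the unknown satisfies 2·E° = 7×(+0.77) − 5×(+1.55) = -2.360.
E° = -2.360 / 2 = -1.180 V.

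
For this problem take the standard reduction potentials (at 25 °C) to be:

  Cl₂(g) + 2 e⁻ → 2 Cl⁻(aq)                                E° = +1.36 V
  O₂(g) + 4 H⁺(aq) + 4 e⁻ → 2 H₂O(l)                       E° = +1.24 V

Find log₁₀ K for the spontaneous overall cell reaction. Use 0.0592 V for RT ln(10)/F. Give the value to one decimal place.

Cathode: Cl₂/Cl⁻; anode: O₂/H₂O. E°cell = +0.12 V, n = 4.
log K = nE°cell / 0.0592 = (4)(+0.12) / 0.0592 = 8.1.

8.1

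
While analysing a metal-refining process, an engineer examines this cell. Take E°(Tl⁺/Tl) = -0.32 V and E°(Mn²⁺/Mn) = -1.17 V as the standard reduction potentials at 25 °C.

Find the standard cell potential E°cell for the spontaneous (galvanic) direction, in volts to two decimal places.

+0.85 V

The Tl⁺/Tl couple has the higher reduction potential, so it is the cathode; Mn²⁺/Mn is oxidised at the anode.
E°cell = E°(cathode) − E°(anode) = (-0.32) − (-1.17) = +0.85 V.
Since E°cell > 0, the reaction is spontaneous under standard conditions.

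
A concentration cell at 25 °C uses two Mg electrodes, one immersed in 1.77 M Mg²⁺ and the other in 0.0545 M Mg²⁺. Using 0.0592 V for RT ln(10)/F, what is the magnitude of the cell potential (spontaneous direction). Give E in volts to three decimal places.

+0.045 V

For a concentration cell E°cell = 0. The 1.77 M side is the cathode (reduction is favoured where [Mg²⁺] is higher).
With n = 2, E = −(0.0592/2) log([Mg²⁺]ₐₙ/[Mg²⁺]꜀ₐₜ) = −(0.0592/2) log(0.0545/1.77) = −(0.0592/2)(-1.512) = +0.045 V.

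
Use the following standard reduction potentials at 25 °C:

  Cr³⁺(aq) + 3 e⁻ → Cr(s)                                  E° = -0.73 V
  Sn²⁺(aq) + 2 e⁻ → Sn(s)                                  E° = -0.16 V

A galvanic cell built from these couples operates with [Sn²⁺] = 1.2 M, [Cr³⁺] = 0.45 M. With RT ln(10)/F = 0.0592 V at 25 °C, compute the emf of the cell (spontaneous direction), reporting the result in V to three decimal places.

+0.579 V

Sn²⁺/Sn is the cathode (higher E°), Cr³⁺/Cr the anode: E°cell = -0.16 − (-0.73) = +0.57 V, n = 6.
Overall: 3 Sn²⁺(aq) + 2 Cr(s) → 3 Sn(s) + 2 Cr³⁺(aq)
Q = [Cr³⁺]^2 / ([Sn²⁺]^3); log Q = -0.931.
E = E° − (0.0592/n) log Q = +0.57 − (0.0592/6)(-0.931) = +0.579 V.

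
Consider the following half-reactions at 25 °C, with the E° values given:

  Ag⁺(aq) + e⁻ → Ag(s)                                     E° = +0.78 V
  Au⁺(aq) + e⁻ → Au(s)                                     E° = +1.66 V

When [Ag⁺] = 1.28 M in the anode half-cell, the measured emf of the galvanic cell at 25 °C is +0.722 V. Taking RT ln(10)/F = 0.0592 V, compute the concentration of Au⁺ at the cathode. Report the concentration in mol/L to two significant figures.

Au⁺/Au is the cathode, Ag⁺/Ag the anode: E°cell = +0.88 V, n = 1.
Overall reaction: Au⁺(aq) + Ag(s) → Au(s) + Ag⁺(aq); Q = [Ag⁺]^1/[Au⁺]^1.
From E = E° − (0.0592/n) log Q: log Q = (E° − E)·n/0.0592 = (+0.88 − (+0.722))·1/0.0592 = 2.6689.
So 1·log[Au⁺] = 1·log(1.28) − log Q = 0.1072 − (2.6689) = -2.5617; [Au⁺] = 10^(-2.5617) ≈ 0.0027 M.

0.0027 M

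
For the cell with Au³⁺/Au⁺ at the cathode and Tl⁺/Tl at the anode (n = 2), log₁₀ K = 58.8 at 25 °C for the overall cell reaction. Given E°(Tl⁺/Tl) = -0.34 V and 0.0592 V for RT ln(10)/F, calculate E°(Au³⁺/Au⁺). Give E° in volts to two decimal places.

E°cell = (0.0592/n)·log K = (0.0592/2)(58.8) = +1.740 V.
Since Au³⁺/Au⁺ is the cathode and Tl⁺/Tl the anode, E°cell = E°(Au³⁺/Au⁺) − E°(Tl⁺/Tl).
So E°(Au³⁺/Au⁺) = E°cell + E°(Tl⁺/Tl) = +1.740 + (-0.34) = +1.40 V.

+1.40 V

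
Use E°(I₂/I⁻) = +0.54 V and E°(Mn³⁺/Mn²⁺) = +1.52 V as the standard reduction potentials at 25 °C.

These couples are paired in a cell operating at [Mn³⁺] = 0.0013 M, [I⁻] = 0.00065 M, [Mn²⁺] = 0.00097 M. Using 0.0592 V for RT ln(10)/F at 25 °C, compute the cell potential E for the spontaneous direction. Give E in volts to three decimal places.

Mn³⁺/Mn²⁺ is the cathode (higher E°), I₂/I⁻ the anode: E°cell = +1.52 − (+0.54) = +0.98 V, n = 2.
Overall: 2 Mn³⁺(aq) + 2 I⁻(aq) → 2 Mn²⁺(aq) + I₂(s)
Q = [Mn²⁺]^2 / ([Mn³⁺]^2·[I⁻]^2); log Q = 6.120.
E = E° − (0.0592/n) log Q = +0.98 − (0.0592/2)(6.120) = +0.799 V.

+0.799 V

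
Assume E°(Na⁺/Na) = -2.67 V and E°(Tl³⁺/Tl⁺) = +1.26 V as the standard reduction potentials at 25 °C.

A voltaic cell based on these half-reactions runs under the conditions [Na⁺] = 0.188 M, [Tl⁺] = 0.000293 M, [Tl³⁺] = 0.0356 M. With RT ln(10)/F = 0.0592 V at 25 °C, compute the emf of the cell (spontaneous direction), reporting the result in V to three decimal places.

Tl³⁺/Tl⁺ is the cathode (higher E°), Na⁺/Na the anode: E°cell = +1.26 − (-2.67) = +3.93 V, n = 2.
Overall: Tl³⁺(aq) + 2 Na(s) → Tl⁺(aq) + 2 Na⁺(aq)
Q = [Tl⁺]·[Na⁺]^2 / ([Tl³⁺]); log Q = -3.536.
E = E° − (0.0592/n) log Q = +3.93 − (0.0592/2)(-3.536) = +4.035 V.

+4.035 V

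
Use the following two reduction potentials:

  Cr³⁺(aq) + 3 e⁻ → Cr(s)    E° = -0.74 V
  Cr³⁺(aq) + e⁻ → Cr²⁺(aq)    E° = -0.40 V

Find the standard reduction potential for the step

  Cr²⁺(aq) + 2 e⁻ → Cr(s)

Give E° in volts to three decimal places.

-0.910 V

Sequential free energies add, so n₃E°₃ = n₁E°₁ + n₂E°₂.
With n₃ = 3, and the known step contributing 1×(-0.40) V, the unknown satisfies 2·E° = 3×(-0.74) − 1×(-0.40) = -1.820.
E° = -1.820 / 2 = -0.910 V.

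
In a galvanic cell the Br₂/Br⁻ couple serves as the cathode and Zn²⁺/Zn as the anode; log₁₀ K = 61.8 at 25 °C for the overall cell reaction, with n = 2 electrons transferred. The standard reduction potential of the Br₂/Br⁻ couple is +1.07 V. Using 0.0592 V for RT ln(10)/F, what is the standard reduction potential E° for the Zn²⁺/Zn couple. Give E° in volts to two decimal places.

E°cell = (0.0592/n)·log K = (0.0592/2)(61.8) = +1.829 V.
Since Br₂/Br⁻ is the cathode and Zn²⁺/Zn the anode, E°cell = E°(Br₂/Br⁻) − E°(Zn²⁺/Zn).
So E°(Zn²⁺/Zn) = E°(Br₂/Br⁻) − E°cell = (+1.07) − (+1.829) = -0.76 V.

-0.76 V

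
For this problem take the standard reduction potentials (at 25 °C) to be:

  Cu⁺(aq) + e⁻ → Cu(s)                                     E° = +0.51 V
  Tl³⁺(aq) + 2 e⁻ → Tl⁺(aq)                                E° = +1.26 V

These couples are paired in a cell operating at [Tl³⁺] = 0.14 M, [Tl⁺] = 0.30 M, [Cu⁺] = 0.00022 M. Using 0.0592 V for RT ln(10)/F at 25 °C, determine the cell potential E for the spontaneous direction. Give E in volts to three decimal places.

+0.957 V

Tl³⁺/Tl⁺ is the cathode (higher E°), Cu⁺/Cu the anode: E°cell = +1.26 − (+0.51) = +0.75 V, n = 2.
Overall: Tl³⁺(aq) + 2 Cu(s) → Tl⁺(aq) + 2 Cu⁺(aq)
Q = [Tl⁺]·[Cu⁺]^2 / ([Tl³⁺]); log Q = -6.984.
E = E° − (0.0592/n) log Q = +0.75 − (0.0592/2)(-6.984) = +0.957 V.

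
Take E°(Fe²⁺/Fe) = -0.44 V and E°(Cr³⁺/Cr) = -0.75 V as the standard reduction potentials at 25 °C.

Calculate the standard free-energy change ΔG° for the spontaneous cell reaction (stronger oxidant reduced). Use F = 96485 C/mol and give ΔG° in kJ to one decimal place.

Fe²⁺/Fe (E° = -0.44 V) is the cathode; Cr³⁺/Cr (E° = -0.75 V) is the anode, so E°cell = +0.31 V.
Balancing electrons gives n = 6 (lcm of 2 and 3).
ΔG° = −nFE° = −(6)(96485)(+0.31) = -179,462 J = -179.5 kJ.

-179.5 kJ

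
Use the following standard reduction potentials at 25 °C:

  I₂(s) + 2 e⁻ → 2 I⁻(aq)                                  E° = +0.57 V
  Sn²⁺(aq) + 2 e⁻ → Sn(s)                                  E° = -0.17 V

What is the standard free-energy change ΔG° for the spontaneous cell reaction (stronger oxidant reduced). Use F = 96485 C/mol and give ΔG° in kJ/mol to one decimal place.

I₂/I⁻ (E° = +0.57 V) is the cathode; Sn²⁺/Sn (E° = -0.17 V) is the anode, so E°cell = +0.74 V.
Balancing electrons gives n = 2 (lcm of 2 and 2).
ΔG° = −nFE° = −(2)(96485)(+0.74) = -142,798 J = -142.8 kJ/mol.

-142.8 kJ/mol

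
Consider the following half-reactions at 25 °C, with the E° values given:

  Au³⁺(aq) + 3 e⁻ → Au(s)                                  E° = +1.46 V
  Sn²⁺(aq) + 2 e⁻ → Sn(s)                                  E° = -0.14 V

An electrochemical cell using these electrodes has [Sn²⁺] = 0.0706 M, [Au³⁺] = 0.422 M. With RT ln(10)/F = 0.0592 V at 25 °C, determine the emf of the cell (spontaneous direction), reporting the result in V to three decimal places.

Au³⁺/Au is the cathode (higher E°), Sn²⁺/Sn the anode: E°cell = +1.46 − (-0.14) = +1.60 V, n = 6.
Overall: 2 Au³⁺(aq) + 3 Sn(s) → 2 Au(s) + 3 Sn²⁺(aq)
Q = [Sn²⁺]^3 / ([Au³⁺]^2); log Q = -2.704.
E = E° − (0.0592/n) log Q = +1.60 − (0.0592/6)(-2.704) = +1.627 V.

+1.627 V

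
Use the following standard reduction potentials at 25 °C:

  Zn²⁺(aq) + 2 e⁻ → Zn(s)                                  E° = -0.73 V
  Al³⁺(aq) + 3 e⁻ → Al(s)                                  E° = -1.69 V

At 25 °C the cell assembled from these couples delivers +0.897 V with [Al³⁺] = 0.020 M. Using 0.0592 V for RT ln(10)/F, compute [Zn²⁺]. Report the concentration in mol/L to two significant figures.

Zn²⁺/Zn is the cathode, Al³⁺/Al the anode: E°cell = +0.96 V, n = 6.
Overall reaction: 3 Zn²⁺(aq) + 2 Al(s) → 3 Zn(s) + 2 Al³⁺(aq); Q = [Al³⁺]^2/[Zn²⁺]^3.
From E = E° − (0.0592/n) log Q: log Q = (E° − E)·n/0.0592 = (+0.96 − (+0.897))·6/0.0592 = 6.3851.
So 3·log[Zn²⁺] = 2·log(0.02) − log Q = -3.3979 − (6.3851) = -9.7830; log[Zn²⁺] = -9.7830 / 3 = -3.2610; [Zn²⁺] = 10^(-3.2610) ≈ 0.00055 M.

0.00055 M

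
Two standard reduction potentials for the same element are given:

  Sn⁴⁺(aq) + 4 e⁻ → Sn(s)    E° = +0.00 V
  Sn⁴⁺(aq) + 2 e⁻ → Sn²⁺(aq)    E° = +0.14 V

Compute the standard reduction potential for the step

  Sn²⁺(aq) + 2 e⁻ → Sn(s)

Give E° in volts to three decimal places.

Sequential free energies add, so n₃E°₃ = n₁E°₁ + n₂E°₂.
With n₃ = 4, and the known step contributing 2×(+0.14) V, the unknown satisfies 2·E° = 4×(+0.00) − 2×(+0.14) = -0.280.
E° = -0.280 / 2 = -0.140 V.

-0.140 V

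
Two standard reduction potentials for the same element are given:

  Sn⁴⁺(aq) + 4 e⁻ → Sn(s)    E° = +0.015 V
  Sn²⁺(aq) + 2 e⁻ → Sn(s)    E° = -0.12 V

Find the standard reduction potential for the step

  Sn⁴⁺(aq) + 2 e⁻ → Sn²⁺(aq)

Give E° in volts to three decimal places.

+0.150 V

Sequential free energies add, so n₃E°₃ = n₁E°₁ + n₂E°₂.
With n₃ = 4, and the known step contributing 2×(-0.12) V, the unknown satisfies 2·E° = 4×(+0.015) − 2×(-0.12) = +0.300.
E° = +0.300 / 2 = +0.150 V.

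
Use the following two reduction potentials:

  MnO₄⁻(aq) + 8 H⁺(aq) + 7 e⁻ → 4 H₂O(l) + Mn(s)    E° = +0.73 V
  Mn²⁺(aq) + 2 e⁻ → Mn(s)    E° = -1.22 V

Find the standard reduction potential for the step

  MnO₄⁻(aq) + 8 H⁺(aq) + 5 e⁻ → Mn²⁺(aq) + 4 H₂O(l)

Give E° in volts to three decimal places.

Sequential free energies add, so n₃E°₃ = n₁E°₁ + n₂E°₂.
With n₃ = 7, and the known step contributing 2×(-1.22) V, the unknown satisfies 5·E° = 7×(+0.73) − 2×(-1.22) = +7.550.
E° = +7.550 / 5 = +1.510 V.

+1.510 V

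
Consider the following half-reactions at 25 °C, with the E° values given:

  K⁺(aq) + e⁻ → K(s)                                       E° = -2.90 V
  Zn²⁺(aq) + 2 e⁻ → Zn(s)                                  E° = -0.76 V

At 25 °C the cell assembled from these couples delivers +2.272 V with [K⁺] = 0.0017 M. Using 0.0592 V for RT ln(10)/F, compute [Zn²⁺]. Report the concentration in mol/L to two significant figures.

0.083 M

Zn²⁺/Zn is the cathode, K⁺/K the anode: E°cell = +2.14 V, n = 2.
Overall reaction: Zn²⁺(aq) + 2 K(s) → Zn(s) + 2 K⁺(aq); Q = [K⁺]^2/[Zn²⁺]^1.
From E = E° − (0.0592/n) log Q: log Q = (E° − E)·n/0.0592 = (+2.14 − (+2.272))·2/0.0592 = -4.4595.
So 1·log[Zn²⁺] = 2·log(0.0017) − log Q = -5.5391 − (-4.4595) = -1.0796; [Zn²⁺] = 10^(-1.0796) ≈ 0.083 M.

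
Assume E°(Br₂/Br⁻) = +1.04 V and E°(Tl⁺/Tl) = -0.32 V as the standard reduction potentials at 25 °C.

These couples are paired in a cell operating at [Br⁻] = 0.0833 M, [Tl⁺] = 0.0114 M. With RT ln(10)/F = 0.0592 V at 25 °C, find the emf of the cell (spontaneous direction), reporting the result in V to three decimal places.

+1.539 V

Br₂/Br⁻ is the cathode (higher E°), Tl⁺/Tl the anode: E°cell = +1.04 − (-0.32) = +1.36 V, n = 2.
Overall: Br₂(l) + 2 Tl(s) → 2 Br⁻(aq) + 2 Tl⁺(aq)
Q = [Br⁻]^2·[Tl⁺]^2; log Q = -6.045.
E = E° − (0.0592/n) log Q = +1.36 − (0.0592/2)(-6.045) = +1.539 V.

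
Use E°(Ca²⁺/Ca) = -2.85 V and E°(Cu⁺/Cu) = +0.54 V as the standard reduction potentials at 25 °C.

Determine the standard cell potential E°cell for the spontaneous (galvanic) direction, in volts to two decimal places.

+3.39 V

The Cu⁺/Cu couple has the higher reduction potential, so it is the cathode; Ca²⁺/Ca is oxidised at the anode.
E°cell = E°(cathode) − E°(anode) = (+0.54) − (-2.85) = +3.39 V.
Since E°cell > 0, the reaction is spontaneous under standard conditions.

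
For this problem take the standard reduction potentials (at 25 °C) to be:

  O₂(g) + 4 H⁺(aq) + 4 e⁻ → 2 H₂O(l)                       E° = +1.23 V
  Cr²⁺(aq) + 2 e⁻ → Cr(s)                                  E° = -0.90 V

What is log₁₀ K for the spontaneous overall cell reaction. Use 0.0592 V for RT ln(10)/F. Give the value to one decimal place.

Cathode: O₂/H₂O; anode: Cr²⁺/Cr. E°cell = +2.13 V, n = 4.
log K = nE°cell / 0.0592 = (4)(+2.13) / 0.0592 = 143.9.

143.9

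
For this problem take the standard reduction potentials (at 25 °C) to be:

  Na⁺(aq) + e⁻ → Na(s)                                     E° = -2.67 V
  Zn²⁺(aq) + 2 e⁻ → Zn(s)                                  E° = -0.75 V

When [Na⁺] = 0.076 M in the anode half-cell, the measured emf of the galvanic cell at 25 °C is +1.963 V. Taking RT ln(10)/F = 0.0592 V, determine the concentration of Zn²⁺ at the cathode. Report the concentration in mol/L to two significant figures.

0.16 M

Zn²⁺/Zn is the cathode, Na⁺/Na the anode: E°cell = +1.92 V, n = 2.
Overall reaction: Zn²⁺(aq) + 2 Na(s) → Zn(s) + 2 Na⁺(aq); Q = [Na⁺]^2/[Zn²⁺]^1.
From E = E° − (0.0592/n) log Q: log Q = (E° − E)·n/0.0592 = (+1.92 − (+1.963))·2/0.0592 = -1.4527.
So 1·log[Zn²⁺] = 2·log(0.076) − log Q = -2.2384 − (-1.4527) = -0.7857; [Zn²⁺] = 10^(-0.7857) ≈ 0.16 M.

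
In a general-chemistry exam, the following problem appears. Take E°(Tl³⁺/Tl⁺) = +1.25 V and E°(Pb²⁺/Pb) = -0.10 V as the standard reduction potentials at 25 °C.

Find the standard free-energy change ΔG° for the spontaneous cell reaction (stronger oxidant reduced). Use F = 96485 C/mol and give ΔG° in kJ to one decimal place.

-260.5 kJ

Tl³⁺/Tl⁺ (E° = +1.25 V) is the cathode; Pb²⁺/Pb (E° = -0.10 V) is the anode, so E°cell = +1.35 V.
Balancing electrons gives n = 2 (lcm of 2 and 2).
ΔG° = −nFE° = −(2)(96485)(+1.35) = -260,510 J = -260.5 kJ.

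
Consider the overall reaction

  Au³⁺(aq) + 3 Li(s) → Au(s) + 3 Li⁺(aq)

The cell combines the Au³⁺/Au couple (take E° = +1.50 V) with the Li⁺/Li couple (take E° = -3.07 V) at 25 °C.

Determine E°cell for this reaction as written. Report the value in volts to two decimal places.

The Au³⁺/Au couple has the higher reduction potential, so it is the cathode; Li⁺/Li is oxidised at the anode.
E°cell = E°(cathode) − E°(anode) = (+1.50) − (-3.07) = +4.57 V.

+4.57 V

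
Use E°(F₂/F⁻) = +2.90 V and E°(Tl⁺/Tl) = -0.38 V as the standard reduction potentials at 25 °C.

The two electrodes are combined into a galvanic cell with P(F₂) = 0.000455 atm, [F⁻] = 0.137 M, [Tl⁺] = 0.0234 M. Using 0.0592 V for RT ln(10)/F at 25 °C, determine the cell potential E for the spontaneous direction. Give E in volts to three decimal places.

+3.329 V

F₂/F⁻ is the cathode (higher E°), Tl⁺/Tl the anode: E°cell = +2.90 − (-0.38) = +3.28 V, n = 2.
Overall: F₂(g) + 2 Tl(s) → 2 F⁻(aq) + 2 Tl⁺(aq)
Q = [F⁻]^2·[Tl⁺]^2 / (P(F₂)); log Q = -1.646.
E = E° − (0.0592/n) log Q = +3.28 − (0.0592/2)(-1.646) = +3.329 V.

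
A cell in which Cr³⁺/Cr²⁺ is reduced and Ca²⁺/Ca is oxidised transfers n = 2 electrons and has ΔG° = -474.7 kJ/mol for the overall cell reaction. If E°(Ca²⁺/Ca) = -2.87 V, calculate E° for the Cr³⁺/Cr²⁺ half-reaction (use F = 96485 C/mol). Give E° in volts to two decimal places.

-0.41 V

E°cell = −ΔG°/(nF) = −(-474.7×10³)/((2)(96485)) = +2.460 V.
Since Cr³⁺/Cr²⁺ is the cathode and Ca²⁺/Ca the anode, E°cell = E°(Cr³⁺/Cr²⁺) − E°(Ca²⁺/Ca).
So E°(Cr³⁺/Cr²⁺) = E°cell + E°(Ca²⁺/Ca) = +2.460 + (-2.87) = -0.41 V.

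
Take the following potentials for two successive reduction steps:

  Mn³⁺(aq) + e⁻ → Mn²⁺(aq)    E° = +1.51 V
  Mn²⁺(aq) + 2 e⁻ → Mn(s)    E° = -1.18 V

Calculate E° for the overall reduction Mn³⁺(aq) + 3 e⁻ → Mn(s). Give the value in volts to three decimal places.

-0.283 V

Since ΔG° = −nFE° is additive over sequential reductions, n₃E°₃ = n₁E°₁ + n₂E°₂.
E°₃ = (1×+1.51 + 2×-1.18) / 3 = (-0.850) / 3 = -0.283 V.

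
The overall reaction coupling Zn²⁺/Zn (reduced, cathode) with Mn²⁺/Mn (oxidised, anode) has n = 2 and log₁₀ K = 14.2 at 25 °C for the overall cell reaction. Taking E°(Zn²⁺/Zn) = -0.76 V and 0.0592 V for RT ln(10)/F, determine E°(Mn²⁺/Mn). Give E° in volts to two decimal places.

-1.18 V

E°cell = (0.0592/n)·log K = (0.0592/2)(14.2) = +0.420 V.
Since Zn²⁺/Zn is the cathode and Mn²⁺/Mn the anode, E°cell = E°(Zn²⁺/Zn) − E°(Mn²⁺/Mn).
So E°(Mn²⁺/Mn) = E°(Zn²⁺/Zn) − E°cell = (-0.76) − (+0.420) = -1.18 V.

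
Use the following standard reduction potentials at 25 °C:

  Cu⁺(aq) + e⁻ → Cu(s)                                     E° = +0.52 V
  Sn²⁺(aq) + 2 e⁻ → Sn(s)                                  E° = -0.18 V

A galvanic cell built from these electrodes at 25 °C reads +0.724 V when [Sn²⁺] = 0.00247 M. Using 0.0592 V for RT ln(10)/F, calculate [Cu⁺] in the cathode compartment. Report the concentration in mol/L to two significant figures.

0.13 M

Cu⁺/Cu is the cathode, Sn²⁺/Sn the anode: E°cell = +0.70 V, n = 2.
Overall reaction: 2 Cu⁺(aq) + Sn(s) → 2 Cu(s) + Sn²⁺(aq); Q = [Sn²⁺]^1/[Cu⁺]^2.
From E = E° − (0.0592/n) log Q: log Q = (E° − E)·n/0.0592 = (+0.70 − (+0.724))·2/0.0592 = -0.8108.
So 2·log[Cu⁺] = 1·log(0.00247) − log Q = -2.6073 − (-0.8108) = -1.7965; log[Cu⁺] = -1.7965 / 2 = -0.8982; [Cu⁺] = 10^(-0.8982) ≈ 0.13 M.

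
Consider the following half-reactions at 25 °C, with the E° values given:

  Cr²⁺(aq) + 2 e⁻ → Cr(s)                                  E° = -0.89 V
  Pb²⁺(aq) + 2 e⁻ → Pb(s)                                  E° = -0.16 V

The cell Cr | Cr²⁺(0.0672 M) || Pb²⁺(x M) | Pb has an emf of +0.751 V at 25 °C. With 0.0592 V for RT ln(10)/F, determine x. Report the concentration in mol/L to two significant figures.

Pb²⁺/Pb is the cathode, Cr²⁺/Cr the anode: E°cell = +0.73 V, n = 2.
Overall reaction: Pb²⁺(aq) + Cr(s) → Pb(s) + Cr²⁺(aq); Q = [Cr²⁺]^1/[Pb²⁺]^1.
From E = E° − (0.0592/n) log Q: log Q = (E° − E)·n/0.0592 = (+0.73 − (+0.751))·2/0.0592 = -0.7095.
So 1·log[Pb²⁺] = 1·log(0.0672) − log Q = -1.1726 − (-0.7095) = -0.4631; [Pb²⁺] = 10^(-0.4631) ≈ 0.34 M.

0.34 M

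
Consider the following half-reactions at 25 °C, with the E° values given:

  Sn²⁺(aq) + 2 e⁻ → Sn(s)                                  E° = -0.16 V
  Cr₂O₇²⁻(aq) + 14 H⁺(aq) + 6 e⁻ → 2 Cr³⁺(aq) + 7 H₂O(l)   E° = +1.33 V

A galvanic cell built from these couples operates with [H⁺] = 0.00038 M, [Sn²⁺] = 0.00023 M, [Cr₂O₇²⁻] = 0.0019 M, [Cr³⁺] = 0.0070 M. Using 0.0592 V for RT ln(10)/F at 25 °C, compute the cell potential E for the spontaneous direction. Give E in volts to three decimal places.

+1.141 V

Cr₂O₇²⁻/Cr³⁺ is the cathode (higher E°), Sn²⁺/Sn the anode: E°cell = +1.33 − (-0.16) = +1.49 V, n = 6.
Overall: Cr₂O₇²⁻(aq) + 14 H⁺(aq) + 3 Sn(s) → 2 Cr³⁺(aq) + 7 H₂O(l) + 3 Sn²⁺(aq)
Q = [Cr³⁺]^2·[Sn²⁺]^3 / ([Cr₂O₇²⁻]·[H⁺]^14); log Q = 35.380.
E = E° − (0.0592/n) log Q = +1.49 − (0.0592/6)(35.380) = +1.141 V.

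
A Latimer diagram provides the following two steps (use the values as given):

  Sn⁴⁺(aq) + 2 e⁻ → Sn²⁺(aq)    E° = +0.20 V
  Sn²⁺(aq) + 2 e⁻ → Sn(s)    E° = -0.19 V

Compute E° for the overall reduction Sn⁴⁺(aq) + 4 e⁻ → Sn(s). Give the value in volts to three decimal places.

Standard free energies of sequential steps add: ΔG°₃ = ΔG°₁ + ΔG°₂, so n₃E°₃ = n₁E°₁ + n₂E°₂.
E°₃ = (2×+0.20 + 2×-0.19) / 4 = (+0.020) / 4 = +0.005 V.

+0.005 V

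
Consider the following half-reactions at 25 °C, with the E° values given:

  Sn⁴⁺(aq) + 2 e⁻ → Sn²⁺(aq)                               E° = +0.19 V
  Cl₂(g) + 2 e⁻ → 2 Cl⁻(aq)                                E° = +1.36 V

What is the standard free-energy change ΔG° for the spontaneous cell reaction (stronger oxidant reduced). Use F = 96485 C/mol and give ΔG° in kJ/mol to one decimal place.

Cl₂/Cl⁻ (E° = +1.36 V) is the cathode; Sn⁴⁺/Sn²⁺ (E° = +0.19 V) is the anode, so E°cell = +1.17 V.
Balancing electrons gives n = 2 (lcm of 2 and 2).
ΔG° = −nFE° = −(2)(96485)(+1.17) = -225,775 J = -225.8 kJ/mol.

-225.8 kJ/mol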